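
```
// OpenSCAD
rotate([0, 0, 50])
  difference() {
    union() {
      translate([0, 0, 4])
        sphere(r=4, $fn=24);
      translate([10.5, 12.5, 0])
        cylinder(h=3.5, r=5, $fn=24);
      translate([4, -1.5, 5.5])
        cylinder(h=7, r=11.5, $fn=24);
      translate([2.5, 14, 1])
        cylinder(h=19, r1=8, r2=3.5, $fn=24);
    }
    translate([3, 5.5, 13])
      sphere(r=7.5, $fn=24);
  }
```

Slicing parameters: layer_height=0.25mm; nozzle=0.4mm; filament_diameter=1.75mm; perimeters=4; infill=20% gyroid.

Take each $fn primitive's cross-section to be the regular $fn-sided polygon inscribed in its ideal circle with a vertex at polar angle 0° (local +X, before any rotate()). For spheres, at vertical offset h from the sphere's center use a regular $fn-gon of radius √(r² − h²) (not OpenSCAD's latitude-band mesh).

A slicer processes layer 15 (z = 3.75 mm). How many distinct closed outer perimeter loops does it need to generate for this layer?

2

At z = 3.75 mm: the r=4 sphere slices to a regular 24-gon of circumradius 3.992 (√(r²−h²) with h=0.25 from center); the cylinder at (10.5, 12.5) does not reach this height (z outside [0, 3.5]); the cylinder at (4, -1.5) is absent (z outside [5.5, 12.5]); the cone at (2.5, 14) (r1=8→r2=3.5) has section circumradius 7.349 here — a regular 24-gon; Combining (union): the 2 present regions are separate (no shared area or edge), so areas and boundary lengths simply add and each stays a separate island — 2 connected regions; the sphere at (3, 5.5) is absent (|z−center|=9.250 > r=7.5); After the difference (first − rest): none of the subtracted shapes is present at this height, so the result so far is unchanged — 2 connected regions; (rotated 50° about Z; rotation is an isometry so areas/perimeters/island counts are preserved). The result has 2 disconnected regions.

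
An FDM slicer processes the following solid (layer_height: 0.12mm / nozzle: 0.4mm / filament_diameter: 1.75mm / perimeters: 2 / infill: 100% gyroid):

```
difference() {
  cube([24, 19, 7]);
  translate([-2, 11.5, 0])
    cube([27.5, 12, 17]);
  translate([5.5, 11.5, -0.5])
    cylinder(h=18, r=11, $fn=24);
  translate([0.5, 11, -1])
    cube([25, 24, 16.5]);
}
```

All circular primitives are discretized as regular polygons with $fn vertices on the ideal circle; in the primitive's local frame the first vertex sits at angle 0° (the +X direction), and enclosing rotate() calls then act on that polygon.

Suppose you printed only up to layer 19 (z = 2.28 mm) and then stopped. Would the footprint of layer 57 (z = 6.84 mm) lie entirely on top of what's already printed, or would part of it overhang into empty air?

Compare the two slices. At z = 2.28: the cube (footprint 24×19) is included at this height (area 456.00 mm²); the cube at (-2, 11.5) is present — its section is the full 27.5×12 rectangle (area 330.00 mm²); the r=11 cylinder at (5.5, 11.5) contributes a regular 24-gon of circumradius 11 (area = (24/2)·11.000²·sin(360°/24) = 375.81 mm²); the cube at (0.5, 11) (footprint 25×24) is included at this height (area 600.00 mm²); Taking the first minus the rest: starting from the 24×19 cube (456.00 mm²), the 27.5×12 cube at (-2, 11.5) partially overlaps it — only the 180.00 mm² overlap (of its 330.00 mm²) is removed, clipping the outline; the r=11 cylinder at (5.5, 11.5) partially overlaps it — only the 151.47 mm² overlap (of its 375.81 mm²) is removed, clipping the outline; the 25×24 cube at (0.5, 11) partially overlaps it — only the 3.77 mm² overlap (of its 600.00 mm²) is removed, clipping the outline — area = 120.77 mm². At z = 6.84: the cube (footprint 24×19) is included at this height (area 456.00 mm²); the cube at (-2, 11.5) is present — its section is the full 27.5×12 rectangle (area 330.00 mm²); the cylinder at (5.5, 11.5): section is a regular 24-gon, circumradius r=11 (area = (24/2)·11.000²·sin(360°/24) = 375.81 mm²); the cube at (0.5, 11) is present — its section is the full 25×24 rectangle (area 600.00 mm²); After the difference (first − rest): starting from the 24×19 cube (456.00 mm²), the 27.5×12 cube at (-2, 11.5) partially overlaps it — only the 180.00 mm² overlap (of its 330.00 mm²) is removed, clipping the outline; the r=11 cylinder at (5.5, 11.5) partially overlaps it — only the 151.47 mm² overlap (of its 375.81 mm²) is removed, clipping the outline; the 25×24 cube at (0.5, 11) partially overlaps it — only the 3.77 mm² overlap (of its 600.00 mm²) is removed, clipping the outline — area = 120.77 mm². Checking containment: the cross-section at z = 6.84 is a subset of the cross-section at z = 2.28.

entirely on top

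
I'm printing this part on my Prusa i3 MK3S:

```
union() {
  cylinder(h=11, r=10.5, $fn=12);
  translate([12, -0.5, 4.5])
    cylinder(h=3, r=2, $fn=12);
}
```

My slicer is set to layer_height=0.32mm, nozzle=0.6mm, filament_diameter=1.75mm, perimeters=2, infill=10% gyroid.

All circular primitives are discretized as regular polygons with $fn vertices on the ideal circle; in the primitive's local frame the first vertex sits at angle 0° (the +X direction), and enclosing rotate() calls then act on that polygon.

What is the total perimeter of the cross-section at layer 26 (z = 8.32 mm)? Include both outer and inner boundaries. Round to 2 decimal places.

65.22 mm

At z = 8.32 mm: the r=10.5 cylinder contributes a regular 12-gon of circumradius 10.5 (perimeter = 2·12·10.500·sin(180°/12) = 65.22 mm); the cylinder at (12, -0.5) is not intersected at this z (z outside [4.5, 7.5]); Taking the union: only the r=10.5 cylinder is present, so the union is just that shape — boundary = 65.22 mm. Overall, the cross-section is a single solid region. Total boundary length (outer) = 65.22 mm.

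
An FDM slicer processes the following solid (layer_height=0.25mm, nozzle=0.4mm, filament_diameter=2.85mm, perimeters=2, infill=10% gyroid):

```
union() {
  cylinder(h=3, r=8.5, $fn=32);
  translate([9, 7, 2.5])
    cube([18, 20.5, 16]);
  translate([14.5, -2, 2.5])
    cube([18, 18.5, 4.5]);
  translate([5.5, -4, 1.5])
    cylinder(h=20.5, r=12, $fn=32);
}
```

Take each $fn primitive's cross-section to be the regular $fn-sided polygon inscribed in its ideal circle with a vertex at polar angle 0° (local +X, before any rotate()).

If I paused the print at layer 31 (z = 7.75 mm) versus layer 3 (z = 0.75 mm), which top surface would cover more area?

Layer 31 (z = 7.75): the cylinder does not reach this height (z outside [0, 3]); the cube at (9, 7) is present — its section is the full 18×20.5 rectangle (area 369.00 mm²); the cube at (14.5, -2) is absent (z outside [2.5, 7]); the r=12 cylinder at (5.5, -4) gives a regular 32-gon of circumradius 12 (constant along its height) (area = (32/2)·12.000²·sin(360°/32) = 449.49 mm²); Combining (union): the regions partially overlap — summed areas 818.49 mm² minus the doubly-counted overlap 0.28 mm² gives 818.21 mm² — area = 818.21 mm². So its area = 818.21 mm². Layer 3 (z = 0.75): the r=8.5 cylinder contributes a regular 32-gon of circumradius 8.5 (area = (32/2)·8.500²·sin(360°/32) = 225.52 mm²); the cube at (9, 7) is absent (z outside [2.5, 18.5]); the cube at (14.5, -2) is absent (z outside [2.5, 7]); the cylinder at (5.5, -4) does not reach this height (z outside [1.5, 22]); Taking the union: only the r=8.5 cylinder is present, so the union is just that shape — area = 225.52 mm². So its area = 225.52 mm². Layer 31 is larger (818.21 vs 225.52 mm²).

layer 31 (z = 7.75 mm)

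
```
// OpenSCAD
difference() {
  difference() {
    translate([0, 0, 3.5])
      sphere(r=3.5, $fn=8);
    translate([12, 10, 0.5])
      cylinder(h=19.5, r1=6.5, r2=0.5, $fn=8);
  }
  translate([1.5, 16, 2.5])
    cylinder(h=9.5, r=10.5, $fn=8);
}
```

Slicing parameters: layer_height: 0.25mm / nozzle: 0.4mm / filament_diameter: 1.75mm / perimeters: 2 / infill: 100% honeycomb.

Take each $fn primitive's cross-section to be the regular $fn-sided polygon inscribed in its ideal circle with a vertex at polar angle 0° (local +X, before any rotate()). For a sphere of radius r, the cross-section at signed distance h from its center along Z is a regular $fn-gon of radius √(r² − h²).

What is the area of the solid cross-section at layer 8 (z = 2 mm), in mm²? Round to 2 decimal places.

At z = 2 mm: the sphere: section is a regular 8-gon, circumradius = √(r²−h²) = √(3.5²−1.5²) = 3.162 (area = (8/2)·3.162²·sin(360°/8) = 28.28 mm²); the cone at (12, 10): at t=0.077 of its height the radius interpolates to r₁+(r₂−r₁)t = 6.038, giving a regular 8-gon of that circumradius (area = (8/2)·6.038²·sin(360°/8) = 103.13 mm²); Taking the first minus the rest: starting from the r=3.5 sphere (28.28 mm²), the cone at (12, 10) misses the remaining region (no effect) — area = 28.28 mm²; the cylinder at (1.5, 16) does not reach this height (z outside [2.5, 12]); Subtracting the remaining from the first: none of the subtracted shapes is present at this height, so the result so far is unchanged — area = 28.28 mm². Overall, the cross-section is a single solid region. Net area = 28.28 mm².

28.28 mm²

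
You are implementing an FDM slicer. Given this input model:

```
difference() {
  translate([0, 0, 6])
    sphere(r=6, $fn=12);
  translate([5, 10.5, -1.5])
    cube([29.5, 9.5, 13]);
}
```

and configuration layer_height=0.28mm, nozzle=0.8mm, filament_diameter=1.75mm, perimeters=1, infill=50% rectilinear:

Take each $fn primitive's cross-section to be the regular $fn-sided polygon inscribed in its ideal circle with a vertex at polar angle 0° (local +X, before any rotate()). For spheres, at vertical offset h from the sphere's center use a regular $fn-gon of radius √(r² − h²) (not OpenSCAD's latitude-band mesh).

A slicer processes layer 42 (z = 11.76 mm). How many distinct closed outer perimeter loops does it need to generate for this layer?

At z = 11.76 mm: the sphere: section is a regular 12-gon, circumradius = √(r²−h²) = √(6²−5.76²) = 1.680; the cube at (5, 10.5) is not intersected at this z (z outside [-1.5, 11.5]); After the difference (first − rest): none of the subtracted shapes is present at this height, so the r=6 sphere is unchanged — 1 connected region. The result has 1 disconnected region.

1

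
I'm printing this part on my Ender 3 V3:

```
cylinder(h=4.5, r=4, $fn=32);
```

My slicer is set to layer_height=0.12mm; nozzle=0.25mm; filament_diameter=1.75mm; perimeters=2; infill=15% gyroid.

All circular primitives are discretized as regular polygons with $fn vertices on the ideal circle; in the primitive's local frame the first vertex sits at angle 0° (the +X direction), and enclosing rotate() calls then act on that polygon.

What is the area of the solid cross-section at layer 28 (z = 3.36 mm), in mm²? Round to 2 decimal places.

49.94 mm²

At z = 3.36 mm: the r=4 cylinder contributes a regular 32-gon of circumradius 4 (area = (32/2)·4.000²·sin(360°/32) = 49.94 mm²). Overall, the cross-section is a single solid region. Net area = 49.94 mm².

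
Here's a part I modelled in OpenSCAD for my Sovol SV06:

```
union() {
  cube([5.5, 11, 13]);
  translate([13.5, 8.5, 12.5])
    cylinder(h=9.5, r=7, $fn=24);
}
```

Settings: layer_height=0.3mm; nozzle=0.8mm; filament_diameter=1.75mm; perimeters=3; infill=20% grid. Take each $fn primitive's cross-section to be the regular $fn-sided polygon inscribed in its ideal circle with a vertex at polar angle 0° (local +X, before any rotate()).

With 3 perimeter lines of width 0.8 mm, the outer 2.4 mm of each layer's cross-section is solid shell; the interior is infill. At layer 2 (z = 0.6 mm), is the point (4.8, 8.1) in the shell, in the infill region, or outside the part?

shell

At z = 0.6 mm: the cube is present — its section is the full 5.5×11 rectangle; the cylinder at (13.5, 8.5) does not reach this height (z outside [12.5, 22]); Combining (union): only the 5.5×11 cube is present, so the union is just that shape — 1 connected region. Overall, the cross-section is a single solid region. The nearest boundary edge runs (5.50, 0.00)→(5.50, 11.00); distance from the point to it = 0.70 mm. The point is inside the cross-section, 0.70 mm from the nearest boundary — within the 2.4 mm shell band (3 × 0.8).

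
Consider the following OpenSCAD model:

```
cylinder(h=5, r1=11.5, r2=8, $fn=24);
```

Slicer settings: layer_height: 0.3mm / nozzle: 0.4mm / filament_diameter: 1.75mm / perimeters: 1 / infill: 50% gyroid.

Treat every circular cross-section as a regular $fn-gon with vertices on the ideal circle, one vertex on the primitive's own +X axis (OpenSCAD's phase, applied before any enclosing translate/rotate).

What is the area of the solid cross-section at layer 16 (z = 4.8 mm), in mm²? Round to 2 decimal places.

At z = 4.8 mm: the cone: at t=0.960 of its height the radius interpolates to r₁+(r₂−r₁)t = 8.140, giving a regular 24-gon of that circumradius (area = (24/2)·8.140²·sin(360°/24) = 205.79 mm²). Overall, the cross-section is a single solid region. Net area = 205.79 mm².

205.79 mm²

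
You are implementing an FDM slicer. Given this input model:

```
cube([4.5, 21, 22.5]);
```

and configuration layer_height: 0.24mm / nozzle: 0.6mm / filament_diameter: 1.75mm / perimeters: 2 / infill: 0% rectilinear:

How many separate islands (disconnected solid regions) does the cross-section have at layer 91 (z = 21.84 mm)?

1

At z = 21.84 mm: the cube (footprint 4.5×21) is included at this height. Overall, the cross-section is a single solid region. Island count = 1.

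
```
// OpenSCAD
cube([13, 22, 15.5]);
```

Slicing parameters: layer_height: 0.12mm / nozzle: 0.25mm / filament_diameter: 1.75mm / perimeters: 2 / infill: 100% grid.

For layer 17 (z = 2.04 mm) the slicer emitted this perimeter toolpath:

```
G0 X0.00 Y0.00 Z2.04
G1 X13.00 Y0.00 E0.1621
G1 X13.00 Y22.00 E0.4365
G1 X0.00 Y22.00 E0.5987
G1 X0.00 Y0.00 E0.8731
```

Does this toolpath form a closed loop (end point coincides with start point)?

yes

Start point (G0): (0.00, 0.00). End point (last G1): the path returns to the start — closed.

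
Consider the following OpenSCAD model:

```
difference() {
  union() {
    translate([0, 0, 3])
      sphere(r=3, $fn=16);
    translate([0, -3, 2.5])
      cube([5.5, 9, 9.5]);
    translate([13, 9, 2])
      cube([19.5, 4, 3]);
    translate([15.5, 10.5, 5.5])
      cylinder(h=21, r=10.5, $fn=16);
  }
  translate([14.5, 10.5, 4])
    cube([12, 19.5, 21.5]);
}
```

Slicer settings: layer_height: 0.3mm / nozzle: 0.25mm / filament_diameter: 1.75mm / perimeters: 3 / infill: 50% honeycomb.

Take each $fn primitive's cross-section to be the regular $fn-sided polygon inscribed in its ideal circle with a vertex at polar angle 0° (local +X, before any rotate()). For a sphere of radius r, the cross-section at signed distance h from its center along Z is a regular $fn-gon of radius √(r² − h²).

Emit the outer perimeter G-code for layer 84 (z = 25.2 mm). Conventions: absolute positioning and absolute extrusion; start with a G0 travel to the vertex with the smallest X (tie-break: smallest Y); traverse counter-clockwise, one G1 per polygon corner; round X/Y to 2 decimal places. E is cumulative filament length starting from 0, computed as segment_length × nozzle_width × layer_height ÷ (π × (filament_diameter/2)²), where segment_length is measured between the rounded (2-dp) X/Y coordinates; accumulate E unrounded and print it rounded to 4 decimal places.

At z = 25.2 mm: the sphere is absent (|z−center|=22.200 > r=3); the cube at (0, -3) is absent (z outside [2.5, 12]); the cube at (13, 9) is not intersected at this z (z outside [2, 5]); the cylinder at (15.5, 10.5): section is a regular 16-gon, circumradius r=10.5; Combining (union): only the r=10.5 cylinder at (15.5, 10.5) is present, so the union is just that shape — 1 connected region; the cube at (14.5, 10.5) is present — its section is the full 12×19.5 rectangle; Subtracting the remaining from the first: starting from that combined region, the 12×19.5 cube at (14.5, 10.5) partially overlaps it — only the 94.78 mm² overlap (of its 234.00 mm²) is removed, clipping the outline — 1 connected region. The outline is a single polygon with 14 vertices. Extrusion per mm of travel: 0.25 × 0.3 / (π × 0.875²) = 0.031181. Accumulating E over each segment gives final E = 2.1807.

G0 X5.00 Y10.50 Z25.20
G1 X5.80 Y6.48 E0.1278
G1 X8.08 Y3.08 E0.2555
G1 X11.48 Y0.80 E0.3831
G1 X15.50 Y0.00 E0.5109
G1 X19.52 Y0.80 E0.6387
G1 X22.92 Y3.08 E0.7664
G1 X25.20 Y6.48 E0.8940
G1 X26.00 Y10.50 E1.0218
G1 X14.50 Y10.50 E1.3804
G1 X14.50 Y20.80 E1.7016
G1 X11.48 Y20.20 E1.7976
G1 X8.08 Y17.92 E1.9252
G1 X5.80 Y14.52 E2.0529
G1 X5.00 Y10.50 E2.1807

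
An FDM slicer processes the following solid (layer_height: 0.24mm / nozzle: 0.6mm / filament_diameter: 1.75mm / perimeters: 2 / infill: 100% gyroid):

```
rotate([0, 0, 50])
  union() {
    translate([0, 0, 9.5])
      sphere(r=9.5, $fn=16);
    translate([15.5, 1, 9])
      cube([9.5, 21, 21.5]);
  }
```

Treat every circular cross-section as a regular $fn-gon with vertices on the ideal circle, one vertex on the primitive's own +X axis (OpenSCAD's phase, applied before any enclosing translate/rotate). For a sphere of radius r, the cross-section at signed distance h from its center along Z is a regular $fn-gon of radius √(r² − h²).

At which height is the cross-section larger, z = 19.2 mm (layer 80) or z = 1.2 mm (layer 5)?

Layer 80 (z = 19.2): the sphere is absent (|z−center|=9.700 > r=9.5); the cube at (15.5, 1) is present — its section is the full 9.5×21 rectangle (area 199.50 mm²); Taking the union: only the 9.5×21 cube at (15.5, 1) is present, so the union is just that shape — area = 199.50 mm²; (whole slice rotated 50° about Z — lengths, areas and connectivity unchanged). So its area = 199.50 mm². Layer 5 (z = 1.2): the sphere: section is a regular 16-gon, circumradius = √(r²−h²) = √(9.5²−8.3²) = 4.622 (area = (16/2)·4.622²·sin(360°/16) = 65.39 mm²); the cube at (15.5, 1) is absent (z outside [9, 30.5]); Taking the union: only the r=9.5 sphere is present, so the union is just that shape — area = 65.39 mm²; (whole slice rotated 50° about Z — lengths, areas and connectivity unchanged). So its area = 65.39 mm². Layer 80 is larger (199.50 vs 65.39 mm²).

layer 80 (z = 19.2 mm)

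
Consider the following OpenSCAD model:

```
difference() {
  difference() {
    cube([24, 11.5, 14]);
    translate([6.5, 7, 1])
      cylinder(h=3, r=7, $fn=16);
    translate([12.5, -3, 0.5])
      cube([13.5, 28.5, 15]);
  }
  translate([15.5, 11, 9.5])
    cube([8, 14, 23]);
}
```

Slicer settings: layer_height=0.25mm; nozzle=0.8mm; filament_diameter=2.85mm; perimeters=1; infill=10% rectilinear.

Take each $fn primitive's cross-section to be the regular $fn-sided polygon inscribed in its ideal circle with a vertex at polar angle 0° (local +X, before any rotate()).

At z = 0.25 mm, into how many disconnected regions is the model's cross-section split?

1

At z = 0.25 mm: the cube is present — its section is the full 24×11.5 rectangle; the cylinder at (6.5, 7) does not reach this height (z outside [1, 4]); the cube at (12.5, -3) is absent (z outside [0.5, 15.5]); Subtracting the remaining from the first: none of the subtracted shapes is present at this height, so the 24×11.5 cube is unchanged — 1 connected region; the cube at (15.5, 11) is absent (z outside [9.5, 32.5]); After the difference (first − rest): none of the subtracted shapes is present at this height, so the result so far is unchanged — 1 connected region. The result has 1 disconnected region.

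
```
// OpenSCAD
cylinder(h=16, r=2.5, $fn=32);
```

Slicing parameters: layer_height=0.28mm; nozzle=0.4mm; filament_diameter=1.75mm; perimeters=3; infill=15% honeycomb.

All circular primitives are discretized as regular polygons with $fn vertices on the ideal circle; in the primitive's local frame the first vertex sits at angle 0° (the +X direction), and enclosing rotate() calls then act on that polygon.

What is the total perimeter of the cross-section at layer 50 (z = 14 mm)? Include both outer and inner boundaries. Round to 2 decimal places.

At z = 14 mm: the cylinder: section is a regular 32-gon, circumradius r=2.5 (perimeter = 2·32·2.500·sin(180°/32) = 15.68 mm). Overall, the cross-section is a single solid region. Total boundary length (outer) = 15.68 mm.

15.68 mm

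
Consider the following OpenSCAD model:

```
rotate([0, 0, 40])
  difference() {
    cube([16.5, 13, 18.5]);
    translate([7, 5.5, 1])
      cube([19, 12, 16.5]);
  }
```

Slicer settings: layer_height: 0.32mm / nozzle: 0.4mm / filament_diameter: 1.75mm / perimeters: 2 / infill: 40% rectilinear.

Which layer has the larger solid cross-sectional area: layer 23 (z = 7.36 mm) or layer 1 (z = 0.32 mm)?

Layer 23 (z = 7.36): the 16.5×13 cube contributes its full rectangle (area 214.50 mm²); the 19×12 cube at (7, 5.5) contributes its full rectangle (area 228.00 mm²); After the difference (first − rest): starting from the 16.5×13 cube (214.50 mm²), the 19×12 cube at (7, 5.5) partially overlaps it — only the 71.25 mm² overlap (of its 228.00 mm²) is removed, clipping the outline — area = 143.25 mm²; (whole slice rotated 40° about Z — lengths, areas and connectivity unchanged). So its area = 143.25 mm². Layer 1 (z = 0.32): the cube (footprint 16.5×13) is included at this height (area 214.50 mm²); the cube at (7, 5.5) does not reach this height (z outside [1, 17.5]); After the difference (first − rest): none of the subtracted shapes is present at this height, so the 16.5×13 cube is unchanged — area = 214.50 mm²; (rotated 40° about Z; rotation is an isometry so areas/perimeters/island counts are preserved). So its area = 214.50 mm². Layer 1 is larger (214.50 vs 143.25 mm²).

layer 1 (z = 0.32 mm)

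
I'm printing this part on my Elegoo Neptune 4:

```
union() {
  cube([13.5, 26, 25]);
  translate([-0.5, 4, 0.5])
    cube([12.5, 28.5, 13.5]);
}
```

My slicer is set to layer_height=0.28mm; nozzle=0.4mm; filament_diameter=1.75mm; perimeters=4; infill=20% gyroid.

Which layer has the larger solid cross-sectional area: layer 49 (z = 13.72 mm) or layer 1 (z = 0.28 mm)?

layer 49 (z = 13.72 mm)

Layer 49 (z = 13.72): the cube (footprint 13.5×26) is included at this height (area 351.00 mm²); the cube at (-0.5, 4) is present — its section is the full 12.5×28.5 rectangle (area 356.25 mm²); Combining (union): the regions partially overlap — summed areas 707.25 mm² minus the doubly-counted overlap 264.00 mm² gives 443.25 mm² — area = 443.25 mm². So its area = 443.25 mm². Layer 1 (z = 0.28): the 13.5×26 cube contributes its full rectangle (area 351.00 mm²); the cube at (-0.5, 4) is not intersected at this z (z outside [0.5, 14]); Taking the union: only the 13.5×26 cube is present, so the union is just that shape — area = 351.00 mm². So its area = 351.00 mm². Layer 49 is larger (443.25 vs 351.00 mm²).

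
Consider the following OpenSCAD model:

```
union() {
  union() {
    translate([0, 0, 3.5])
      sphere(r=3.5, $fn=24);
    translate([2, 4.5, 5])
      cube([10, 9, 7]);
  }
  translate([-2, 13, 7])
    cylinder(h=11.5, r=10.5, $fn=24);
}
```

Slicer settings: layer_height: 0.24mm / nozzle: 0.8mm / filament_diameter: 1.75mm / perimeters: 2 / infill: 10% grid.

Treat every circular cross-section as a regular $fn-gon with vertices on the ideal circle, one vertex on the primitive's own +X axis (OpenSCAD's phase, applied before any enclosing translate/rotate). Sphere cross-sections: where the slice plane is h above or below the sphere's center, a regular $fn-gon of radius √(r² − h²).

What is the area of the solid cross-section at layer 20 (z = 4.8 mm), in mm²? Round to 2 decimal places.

32.80 mm²

At z = 4.8 mm: the r=3.5 sphere contributes a regular 24-gon of circumradius √(3.5²−1.3²) = 3.250 (area = (24/2)·3.250²·sin(360°/24) = 32.80 mm²); the cube at (2, 4.5) does not reach this height (z outside [5, 12]); Merging all regions: only the r=3.5 sphere is present, so the union is just that shape — area = 32.80 mm²; the cylinder at (-2, 13) is absent (z outside [7, 18.5]); Combining (union): only the result so far is present, so the union is just that shape — area = 32.80 mm². Overall, the cross-section is a single solid region. Net area = 32.80 mm².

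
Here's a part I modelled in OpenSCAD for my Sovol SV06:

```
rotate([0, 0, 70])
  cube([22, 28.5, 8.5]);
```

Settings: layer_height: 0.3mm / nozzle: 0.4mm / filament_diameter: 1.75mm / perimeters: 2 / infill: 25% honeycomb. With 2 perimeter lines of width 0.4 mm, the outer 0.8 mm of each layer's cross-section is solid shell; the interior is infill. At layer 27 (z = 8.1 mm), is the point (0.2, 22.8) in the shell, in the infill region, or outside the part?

shell

At z = 8.1 mm: the cube is present — its section is the full 22×28.5 rectangle; (rotated 70° about Z; rotation is an isometry so areas/perimeters/island counts are preserved). Overall, the cross-section is a single solid region. Undo the 70° rotation: the query point maps to (21.493, 7.610) in the un-rotated model frame. The nearest boundary edge runs (22.00, 0.00)→(22.00, 28.50); distance from the point to it = 0.51 mm. The point is inside the cross-section, 0.51 mm from the nearest boundary — within the 0.8 mm shell band (2 × 0.4).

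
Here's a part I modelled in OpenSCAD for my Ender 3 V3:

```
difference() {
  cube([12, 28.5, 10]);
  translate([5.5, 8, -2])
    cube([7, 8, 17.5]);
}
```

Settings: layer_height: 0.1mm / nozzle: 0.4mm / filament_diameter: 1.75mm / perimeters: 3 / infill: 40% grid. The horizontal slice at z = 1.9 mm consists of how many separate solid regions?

1

At z = 1.9 mm: the cube (footprint 12×28.5) is included at this height; the 7×8 cube at (5.5, 8) contributes its full rectangle; After the difference (first − rest): starting from the 12×28.5 cube, the 7×8 cube at (5.5, 8) partially overlaps it — only the 52.00 mm² overlap (of its 56.00 mm²) is removed, clipping the outline — 1 connected region. The result has 1 disconnected region.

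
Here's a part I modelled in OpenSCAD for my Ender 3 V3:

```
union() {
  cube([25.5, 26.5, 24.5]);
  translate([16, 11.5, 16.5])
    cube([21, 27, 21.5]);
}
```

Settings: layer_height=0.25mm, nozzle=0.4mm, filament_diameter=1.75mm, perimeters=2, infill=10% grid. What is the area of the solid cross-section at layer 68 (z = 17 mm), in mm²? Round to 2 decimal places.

At z = 17 mm: the cube (footprint 25.5×26.5) is included at this height (area 675.75 mm²); the cube at (16, 11.5) (footprint 21×27) is included at this height (area 567.00 mm²); Combining (union): the regions partially overlap — summed areas 1242.75 mm² minus the doubly-counted overlap 142.50 mm² gives 1100.25 mm² — area = 1100.25 mm². Overall, the cross-section is a single solid region. Net area = 1100.25 mm².

1100.25 mm²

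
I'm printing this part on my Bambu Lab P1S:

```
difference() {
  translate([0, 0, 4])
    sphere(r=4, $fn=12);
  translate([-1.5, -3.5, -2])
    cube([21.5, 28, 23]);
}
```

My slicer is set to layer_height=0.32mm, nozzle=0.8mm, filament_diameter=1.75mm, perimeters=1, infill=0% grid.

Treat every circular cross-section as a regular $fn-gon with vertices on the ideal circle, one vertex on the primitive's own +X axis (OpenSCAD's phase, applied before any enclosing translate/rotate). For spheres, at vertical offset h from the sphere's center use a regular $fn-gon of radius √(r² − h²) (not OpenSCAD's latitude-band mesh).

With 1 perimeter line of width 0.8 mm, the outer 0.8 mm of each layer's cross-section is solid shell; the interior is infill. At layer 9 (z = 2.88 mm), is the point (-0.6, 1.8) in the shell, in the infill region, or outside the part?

outside

At z = 2.88 mm: the r=4 sphere contributes a regular 12-gon of circumradius √(4²−1.12²) = 3.840; the cube at (-1.5, -3.5) (footprint 21.5×28) is included at this height; After the difference (first − rest): starting from the r=4 sphere, the 21.5×28 cube at (-1.5, -3.5) partially overlaps it — only the 32.60 mm² overlap (of its 602.00 mm²) is removed, clipping the outline — 2 connected regions. Overall, the cross-section has 2 separate islands. The nearest boundary edge runs (-1.50, 3.44)→(-1.50, -3.44); distance from the point to it = 0.90 mm. The point is not inside any of the regions above, so it lies outside the cross-section (0.90 mm from the nearest boundary).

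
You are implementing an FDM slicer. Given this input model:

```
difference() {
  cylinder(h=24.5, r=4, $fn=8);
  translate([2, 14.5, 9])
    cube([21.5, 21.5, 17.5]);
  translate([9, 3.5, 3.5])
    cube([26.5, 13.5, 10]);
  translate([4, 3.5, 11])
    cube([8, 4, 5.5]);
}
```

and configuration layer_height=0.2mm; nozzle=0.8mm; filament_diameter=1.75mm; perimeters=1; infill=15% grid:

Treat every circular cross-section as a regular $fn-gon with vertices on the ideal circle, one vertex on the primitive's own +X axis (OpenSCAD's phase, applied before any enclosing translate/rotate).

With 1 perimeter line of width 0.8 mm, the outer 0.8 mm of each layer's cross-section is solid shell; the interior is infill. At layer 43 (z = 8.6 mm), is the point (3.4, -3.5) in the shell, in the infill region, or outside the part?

outside

At z = 8.6 mm: the r=4 cylinder gives a regular 8-gon of circumradius 4 (constant along its height); the cube at (2, 14.5) is absent (z outside [9, 26.5]); the cube at (9, 3.5) (footprint 26.5×13.5) is included at this height; the cube at (4, 3.5) is not intersected at this z (z outside [11, 16.5]); Taking the first minus the rest: starting from the r=4 cylinder, the 26.5×13.5 cube at (9, 3.5) misses the remaining region (no effect) — 1 connected region. Overall, the cross-section is a single solid region. The nearest boundary edge runs (2.83, -2.83)→(-0.00, -4.00); distance from the point to it = 0.88 mm. The point is not inside any of the regions above, so it lies outside the cross-section (0.88 mm from the nearest boundary).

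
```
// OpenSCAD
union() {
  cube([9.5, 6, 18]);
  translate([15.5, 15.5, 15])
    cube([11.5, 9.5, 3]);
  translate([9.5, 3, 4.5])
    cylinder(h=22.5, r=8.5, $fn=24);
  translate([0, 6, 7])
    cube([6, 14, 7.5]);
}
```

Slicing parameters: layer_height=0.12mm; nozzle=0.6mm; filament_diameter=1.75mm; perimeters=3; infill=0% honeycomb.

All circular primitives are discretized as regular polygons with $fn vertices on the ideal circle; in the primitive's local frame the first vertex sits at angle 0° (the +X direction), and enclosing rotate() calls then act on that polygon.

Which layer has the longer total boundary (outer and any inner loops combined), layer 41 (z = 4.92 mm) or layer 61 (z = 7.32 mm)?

Layer 41 (z = 4.92): the cube (footprint 9.5×6) is included at this height (perimeter 31.00 mm); the cube at (15.5, 15.5) is absent (z outside [15, 18]); the cylinder at (9.5, 3): section is a regular 24-gon, circumradius r=8.5 (perimeter = 2·24·8.500·sin(180°/24) = 53.25 mm); the cube at (0, 6) does not reach this height (z outside [7, 14.5]); Merging all regions: the regions partially overlap (shared area 49.63 mm²), so the edge portions inside another operand are dropped and the merged outline is re-measured after clipping — boundary = 56.33 mm. So its perimeter = 56.33 mm. Layer 61 (z = 7.32): the cube (footprint 9.5×6) is included at this height (perimeter 31.00 mm); the cube at (15.5, 15.5) does not reach this height (z outside [15, 18]); the cylinder at (9.5, 3): section is a regular 24-gon, circumradius r=8.5 (perimeter = 2·24·8.500·sin(180°/24) = 53.25 mm); the cube at (0, 6) (footprint 6×14) is included at this height (perimeter 40.00 mm); Combining (union): the regions partially overlap (shared area 62.71 mm²), so the edge portions inside another operand are dropped and the merged outline is re-measured after clipping — boundary = 77.43 mm. So its perimeter = 77.43 mm. Layer 61 is larger (77.43 vs 56.33 mm).

layer 61 (z = 7.32 mm)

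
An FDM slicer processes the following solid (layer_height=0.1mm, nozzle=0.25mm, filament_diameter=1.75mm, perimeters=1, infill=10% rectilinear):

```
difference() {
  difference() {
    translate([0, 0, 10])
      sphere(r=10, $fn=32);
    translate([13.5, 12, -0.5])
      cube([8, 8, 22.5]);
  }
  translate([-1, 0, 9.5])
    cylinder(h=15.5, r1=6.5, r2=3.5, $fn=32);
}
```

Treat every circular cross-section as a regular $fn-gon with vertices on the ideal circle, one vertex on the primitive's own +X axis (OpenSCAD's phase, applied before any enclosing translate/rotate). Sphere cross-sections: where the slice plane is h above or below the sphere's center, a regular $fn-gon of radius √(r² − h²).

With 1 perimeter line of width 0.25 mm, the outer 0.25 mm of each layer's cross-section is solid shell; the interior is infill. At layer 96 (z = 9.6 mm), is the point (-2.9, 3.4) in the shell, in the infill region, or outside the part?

At z = 9.6 mm: the sphere: section is a regular 32-gon, circumradius = √(r²−h²) = √(10²−0.4²) = 9.992; the 8×8 cube at (13.5, 12) contributes its full rectangle; After the difference (first − rest): starting from the r=10 sphere, the 8×8 cube at (13.5, 12) misses the remaining region (no effect) — 1 connected region; the cone at (-1, 0): at t=0.006 of its height the radius interpolates to r₁+(r₂−r₁)t = 6.481, giving a regular 32-gon of that circumradius; Taking the first minus the rest: starting from that combined region, the cone at (-1, 0) lies wholly inside it (removes its full 131.10 mm² and its 40.65 mm outline becomes a hole wall) — 1 connected region with 1 hole. Overall, the cross-section is one region with 1 hole. The nearest boundary edge runs (-3.48, 5.99)→(-4.60, 5.39); distance from the point to it = 2.56 mm. The point is not inside any of the regions above, so it lies outside the cross-section (2.56 mm from the nearest boundary).

outside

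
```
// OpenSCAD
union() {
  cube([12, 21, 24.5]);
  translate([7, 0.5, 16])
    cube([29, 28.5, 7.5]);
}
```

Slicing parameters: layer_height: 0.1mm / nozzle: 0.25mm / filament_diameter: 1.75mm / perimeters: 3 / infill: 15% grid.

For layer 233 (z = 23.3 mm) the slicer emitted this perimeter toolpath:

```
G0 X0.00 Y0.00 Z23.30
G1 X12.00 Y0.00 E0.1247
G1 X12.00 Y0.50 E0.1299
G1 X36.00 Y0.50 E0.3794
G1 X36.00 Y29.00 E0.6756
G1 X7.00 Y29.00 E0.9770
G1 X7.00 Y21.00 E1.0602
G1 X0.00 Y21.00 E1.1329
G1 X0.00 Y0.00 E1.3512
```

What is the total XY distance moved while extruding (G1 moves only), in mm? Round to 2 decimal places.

Sum the Euclidean lengths of each G1 segment: total = 130.00 mm.

130.00 mm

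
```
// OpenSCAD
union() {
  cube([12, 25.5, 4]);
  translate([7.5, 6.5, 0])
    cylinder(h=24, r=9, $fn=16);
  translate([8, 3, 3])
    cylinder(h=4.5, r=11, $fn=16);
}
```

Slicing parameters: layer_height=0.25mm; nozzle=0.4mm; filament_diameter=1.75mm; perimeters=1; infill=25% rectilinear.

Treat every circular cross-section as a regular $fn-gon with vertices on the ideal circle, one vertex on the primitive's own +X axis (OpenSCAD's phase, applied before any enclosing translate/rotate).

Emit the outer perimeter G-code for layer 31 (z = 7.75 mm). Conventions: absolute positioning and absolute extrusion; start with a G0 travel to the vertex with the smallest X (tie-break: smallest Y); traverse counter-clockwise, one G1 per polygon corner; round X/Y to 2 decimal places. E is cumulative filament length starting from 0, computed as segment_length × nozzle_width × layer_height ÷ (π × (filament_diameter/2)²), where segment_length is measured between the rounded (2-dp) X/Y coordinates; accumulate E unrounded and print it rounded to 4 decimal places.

At z = 7.75 mm: the cube does not reach this height (z outside [0, 4]); the r=9 cylinder at (7.5, 6.5) gives a regular 16-gon of circumradius 9 (constant along its height); the cylinder at (8, 3) is absent (z outside [3, 7.5]); Taking the union: only the r=9 cylinder at (7.5, 6.5) is present, so the union is just that shape — 1 connected region. The outline is a single polygon with 16 vertices. Extrusion per mm of travel: 0.4 × 0.25 / (π × 0.875²) = 0.041575. Accumulating E over each segment gives final E = 2.3348.

G0 X-1.50 Y6.50 Z7.75
G1 X-0.81 Y3.06 E0.1459
G1 X1.14 Y0.14 E0.2918
G1 X4.06 Y-1.81 E0.4378
G1 X7.50 Y-2.50 E0.5837
G1 X10.94 Y-1.81 E0.7296
G1 X13.86 Y0.14 E0.8755
G1 X15.81 Y3.06 E1.0215
G1 X16.50 Y6.50 E1.1674
G1 X15.81 Y9.94 E1.3133
G1 X13.86 Y12.86 E1.4592
G1 X10.94 Y14.81 E1.6052
G1 X7.50 Y15.50 E1.7511
G1 X4.06 Y14.81 E1.8970
G1 X1.14 Y12.86 E2.0429
G1 X-0.81 Y9.94 E2.1889
G1 X-1.50 Y6.50 E2.3348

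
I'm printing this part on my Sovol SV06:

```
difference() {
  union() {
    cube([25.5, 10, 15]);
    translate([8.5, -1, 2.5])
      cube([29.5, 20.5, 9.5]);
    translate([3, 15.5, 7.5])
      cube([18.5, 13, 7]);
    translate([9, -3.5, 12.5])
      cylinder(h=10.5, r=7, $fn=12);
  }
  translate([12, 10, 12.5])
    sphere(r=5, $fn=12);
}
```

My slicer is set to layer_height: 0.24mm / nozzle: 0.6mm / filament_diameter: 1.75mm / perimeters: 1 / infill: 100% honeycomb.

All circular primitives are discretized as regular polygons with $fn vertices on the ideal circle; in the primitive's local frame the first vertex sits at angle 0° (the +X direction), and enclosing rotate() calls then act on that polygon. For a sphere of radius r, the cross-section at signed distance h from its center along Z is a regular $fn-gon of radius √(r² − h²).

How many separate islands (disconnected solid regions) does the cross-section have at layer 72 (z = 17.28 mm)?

1

At z = 17.28 mm: the cube does not reach this height (z outside [0, 15]); the cube at (8.5, -1) is not intersected at this z (z outside [2.5, 12]); the cube at (3, 15.5) is not intersected at this z (z outside [7.5, 14.5]); the r=7 cylinder at (9, -3.5) gives a regular 12-gon of circumradius 7 (constant along its height); Merging all regions: only the r=7 cylinder at (9, -3.5) is present, so the union is just that shape — 1 connected region; the r=5 sphere at (12, 10) contributes a regular 12-gon of circumradius √(5²−4.78²) = 1.467; After the difference (first − rest): starting from that combined region, the r=5 sphere at (12, 10) misses the remaining region (no effect) — 1 connected region. Overall, the cross-section is a single solid region. Island count = 1.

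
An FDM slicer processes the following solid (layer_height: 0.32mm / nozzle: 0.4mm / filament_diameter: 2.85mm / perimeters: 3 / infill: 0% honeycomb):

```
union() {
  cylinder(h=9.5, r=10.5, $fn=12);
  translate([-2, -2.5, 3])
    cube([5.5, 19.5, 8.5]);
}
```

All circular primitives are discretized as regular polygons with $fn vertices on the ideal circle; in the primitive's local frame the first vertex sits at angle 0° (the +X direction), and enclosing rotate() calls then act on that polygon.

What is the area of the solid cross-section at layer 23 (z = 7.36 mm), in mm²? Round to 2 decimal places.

368.68 mm²

At z = 7.36 mm: the r=10.5 cylinder contributes a regular 12-gon of circumradius 10.5 (area = (12/2)·10.500²·sin(360°/12) = 330.75 mm²); the cube at (-2, -2.5) (footprint 5.5×19.5) is included at this height (area 107.25 mm²); Merging all regions: the regions partially overlap — summed areas 438.00 mm² minus the doubly-counted overlap 69.32 mm² gives 368.68 mm² — area = 368.68 mm². Overall, the cross-section is a single solid region. Net area = 368.68 mm².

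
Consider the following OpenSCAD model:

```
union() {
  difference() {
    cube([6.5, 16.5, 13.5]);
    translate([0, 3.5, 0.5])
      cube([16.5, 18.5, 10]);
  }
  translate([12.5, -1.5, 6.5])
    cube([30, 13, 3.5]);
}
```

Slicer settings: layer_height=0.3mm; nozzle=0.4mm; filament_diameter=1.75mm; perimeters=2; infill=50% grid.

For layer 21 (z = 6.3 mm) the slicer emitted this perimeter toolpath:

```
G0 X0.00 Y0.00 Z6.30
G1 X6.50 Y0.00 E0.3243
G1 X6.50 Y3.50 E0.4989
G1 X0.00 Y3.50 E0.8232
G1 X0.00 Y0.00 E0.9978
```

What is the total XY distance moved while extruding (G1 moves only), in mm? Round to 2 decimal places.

20.00 mm

Sum the Euclidean lengths of each G1 segment: total = 20.00 mm.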